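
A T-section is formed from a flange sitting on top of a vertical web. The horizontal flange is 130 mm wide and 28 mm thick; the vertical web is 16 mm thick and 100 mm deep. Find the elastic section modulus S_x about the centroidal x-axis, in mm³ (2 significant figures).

Break the section into simple shapes (no overlaps), measuring from the bottom-left corner of the bounding box.
Flange: 130 × 28, A = 3 640 mm², y = 114 mm, Ī = 237 813 mm⁴.
Web: 16 × 100, A = 1 600 mm², y = 50 mm, Ī = 1 333 333 mm⁴.
Centroid: ȳ = ΣA·y / ΣA = 94.46 mm.
Transfer each piece to the centroidal x-axis using Ī + A·d² with d = y − 94.46:
  flange: d = 19.54 mm → contributes +1 627 890 mm⁴
  web: d = -44.46 mm → contributes +4 495 758 mm⁴
Total I = 6 123 647 mm⁴.
Extreme fibre distance c = 94.46 mm; S = I/c = 64 829 mm³.

S_x ≈ 6.5 × 10⁴ mm³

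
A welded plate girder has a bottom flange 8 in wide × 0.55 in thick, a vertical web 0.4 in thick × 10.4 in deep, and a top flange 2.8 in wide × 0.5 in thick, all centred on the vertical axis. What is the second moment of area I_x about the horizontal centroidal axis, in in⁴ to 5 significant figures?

Decompose the section into non-overlapping parts with the origin at the bottom-left of its bounding rectangle.
Bottom plate: 8 × 0.55, A = 4.4 in², y = 0.275 in, Ī = 0.1109167 in⁴.
Web plate: 0.4 × 10.4, A = 4.16 in², y = 5.75 in, Ī = 37.49547 in⁴.
Top plate: 2.8 × 0.5, A = 1.4 in², y = 11.2 in, Ī = 0.02916667 in⁴.
Centroid: ȳ = ΣA·y / ΣA = 4.09739 in.
Transfer each piece to the horizontal centroidal axis using Ī + A·d² with d = y − 4.09739:
  bottom plate: d = -3.82239 in → contributes +64.39783 in⁴
  web plate: d = 1.65261 in → contributes +48.85693 in⁴
  top plate: d = 7.10261 in → contributes +70.65507 in⁴
Total I = 183.9098 in⁴.

I_x ≈ 183.91 in⁴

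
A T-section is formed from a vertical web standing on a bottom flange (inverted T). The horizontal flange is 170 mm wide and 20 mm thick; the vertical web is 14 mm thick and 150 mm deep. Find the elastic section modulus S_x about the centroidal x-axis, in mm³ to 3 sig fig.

Break the section into simple shapes (no overlaps), measuring from the bottom-left corner of the bounding box.
Flange: 170 × 20, A = 3 400 mm², y = 10 mm, Ī = 113 333 mm⁴.
Web: 14 × 150, A = 2 100 mm², y = 95 mm, Ī = 3 937 500 mm⁴.
Centroid: ȳ = ΣA·y / ΣA = 42.455 mm.
Transfer each piece to the centroidal x-axis using Ī + A·d² with d = y − 42.455:
  flange: d = -32.455 mm → contributes +3 694 545 mm⁴
  web: d = 52.545 mm → contributes +9 735 652 mm⁴
Total I = 13 430 197 mm⁴.
Extreme fibre distance c = 127.55 mm; S = I/c = 105 297 mm³.

S_x ≈ 1.05 × 10⁵ mm³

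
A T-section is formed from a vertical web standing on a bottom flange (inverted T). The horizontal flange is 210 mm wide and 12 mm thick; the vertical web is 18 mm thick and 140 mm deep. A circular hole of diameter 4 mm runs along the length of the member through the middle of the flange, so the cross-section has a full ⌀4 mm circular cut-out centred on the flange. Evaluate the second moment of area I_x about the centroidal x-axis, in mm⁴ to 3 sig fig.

Decompose the section into non-overlapping parts with the origin at the bottom-left of its bounding rectangle.
Flange: 210 × 12, A = 2 520 mm², y = 6 mm, Ī = 30 240 mm⁴.
Web: 18 × 140, A = 2 520 mm², y = 82 mm, Ī = 4 116 000 mm⁴.
Hole (subtracted): ⌀4, A = 12.566 mm², y = 6 mm, Ī = 12.566 mm⁴.
Centroid: ȳ = ΣA·y / ΣA = 44.095 mm.
Transfer each piece to the centroidal x-axis using Ī + A·d² with d = y − 44.095:
  flange: d = -38.095 mm → contributes +3 687 334 mm⁴
  web: d = 37.905 mm → contributes +7 736 712 mm⁴
  hole: d = -38.095 mm → contributes −18 249 mm⁴
Total I = 11 405 796 mm⁴.

I_x ≈ 1.14 × 10⁷ mm⁴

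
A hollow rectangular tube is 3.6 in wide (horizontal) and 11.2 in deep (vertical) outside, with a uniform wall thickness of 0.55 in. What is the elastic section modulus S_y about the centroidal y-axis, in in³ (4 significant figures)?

S_y ≈ 16.89 in³

Decompose the section into non-overlapping parts with the origin at the bottom-left of its bounding rectangle.
Outer rectangle: 3.6 × 11.2, A = 40.32 in², x = 1.8 in, Ī = 43.5456 in⁴.
Inner void (subtracted): 2.5 × 10.1, A = 25.25 in², x = 1.8 in, Ī = 13.151 in⁴.
By symmetry the centroid is at mid-width, x̄ = 1.8 in.
All pieces are centred on the centroidal y-axis, so I = ΣĪ (holes subtracted) = 30.3946 in⁴.
Extreme fibre distance c = 1.8 in; S = I/c = 16.8859 in³.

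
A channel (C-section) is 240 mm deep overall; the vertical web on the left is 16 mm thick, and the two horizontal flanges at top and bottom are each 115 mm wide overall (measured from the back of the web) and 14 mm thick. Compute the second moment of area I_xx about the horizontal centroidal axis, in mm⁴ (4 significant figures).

I_xx ≈ 5.387 × 10⁷ mm⁴

Treat the section as a set of non-overlapping primitives; coordinates are from the bounding-box lower-left.
Web: 16 × 240, A = 3 840 mm², y = 120 mm, Ī = 18 432 000 mm⁴.
Top flange (beyond web): 99 × 14, A = 1 386 mm², y = 233 mm, Ī = 22 638 mm⁴.
Bottom flange (beyond web): 99 × 14, A = 1 386 mm², y = 7 mm, Ī = 22 638 mm⁴.
By symmetry the centroid is at mid-height, ȳ = 120 mm.
Transfer each piece to the horizontal centroidal axis using Ī + A·d² with d = y − 120:
  web: d = 0 mm → contributes +18 432 000 mm⁴
  top flange (beyond web): d = 113 mm → contributes +17 720 472 mm⁴
  bottom flange (beyond web): d = -113 mm → contributes +17 720 472 mm⁴
Total I = 53 872 944 mm⁴.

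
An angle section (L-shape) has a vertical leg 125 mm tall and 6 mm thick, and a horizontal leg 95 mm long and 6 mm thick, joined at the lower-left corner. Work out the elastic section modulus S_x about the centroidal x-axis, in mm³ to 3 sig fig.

Treat the section as a set of non-overlapping primitives; coordinates are from the bounding-box lower-left.
Vertical leg: 6 × 125, A = 750 mm², y = 62.5 mm, Ī = 976 563 mm⁴.
Horizontal leg (remainder): 89 × 6, A = 534 mm², y = 3 mm, Ī = 1 602 mm⁴.
Centroid: ȳ = ΣA·y / ΣA = 37.755 mm.
Transfer each piece to the centroidal x-axis using Ī + A·d² with d = y − 37.755:
  vertical leg: d = 24.745 mm → contributes +1 435 811 mm⁴
  horizontal leg (remainder): d = -34.755 mm → contributes +646 614 mm⁴
Total I = 2 082 425 mm⁴.
Extreme fibre distance c = 87.245 mm; S = I/c = 23 869 mm³.

S_x ≈ 2.39 × 10⁴ mm³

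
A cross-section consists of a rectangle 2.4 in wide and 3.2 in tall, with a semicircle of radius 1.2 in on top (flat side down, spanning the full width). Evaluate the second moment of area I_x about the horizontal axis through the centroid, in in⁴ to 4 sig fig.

I_x ≈ 14.56 in⁴

Treat the section as a set of non-overlapping primitives; coordinates are from the bounding-box lower-left.
Rectangular body: 2.4 × 3.2, A = 7.68 in², y = 1.6 in, Ī = 6.5536 in⁴.
Semicircular cap: semicircle r = 1.2, A = 2.26195 in², y = 3.7093 in, Ī = 0.227592 in⁴.
Centroid: ȳ = ΣA·y / ΣA = 2.0799 in.
Transfer each piece to the horizontal axis through the centroid using Ī + A·d² with d = y − 2.0799:
  rectangular body: d = -0.479897 in → contributes +8.32232 in⁴
  semicircular cap: d = 1.6294 in → contributes +6.23292 in⁴
Total I = 14.5552 in⁴.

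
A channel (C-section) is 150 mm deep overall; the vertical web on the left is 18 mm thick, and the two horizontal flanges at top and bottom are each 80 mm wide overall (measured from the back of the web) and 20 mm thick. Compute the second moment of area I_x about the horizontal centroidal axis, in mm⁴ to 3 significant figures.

I_x ≈ 1.56 × 10⁷ mm⁴

Decompose the section into non-overlapping parts with the origin at the bottom-left of its bounding rectangle.
Web: 18 × 150, A = 2 700 mm², y = 75 mm, Ī = 5 062 500 mm⁴.
Top flange (beyond web): 62 × 20, A = 1 240 mm², y = 140 mm, Ī = 41 333 mm⁴.
Bottom flange (beyond web): 62 × 20, A = 1 240 mm², y = 10 mm, Ī = 41 333 mm⁴.
By symmetry the centroid is at mid-height, ȳ = 75 mm.
Transfer each piece to the horizontal centroidal axis using Ī + A·d² with d = y − 75:
  web: d = 0 mm → contributes +5 062 500 mm⁴
  top flange (beyond web): d = 65 mm → contributes +5 280 333 mm⁴
  bottom flange (beyond web): d = -65 mm → contributes +5 280 333 mm⁴
Total I = 15 623 167 mm⁴.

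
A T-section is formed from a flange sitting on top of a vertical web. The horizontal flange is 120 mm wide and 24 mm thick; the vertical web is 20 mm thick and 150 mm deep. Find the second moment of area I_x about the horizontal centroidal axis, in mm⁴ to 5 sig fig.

Break the section into simple shapes (no overlaps), measuring from the bottom-left corner of the bounding box.
Flange: 120 × 24, A = 2 880 mm², y = 162 mm, Ī = 138 240 mm⁴.
Web: 20 × 150, A = 3 000 mm², y = 75 mm, Ī = 5 625 000 mm⁴.
Centroid: ȳ = ΣA·y / ΣA = 117.6122 mm.
Transfer each piece to the horizontal centroidal axis using Ī + A·d² with d = y − 117.6122:
  flange: d = 44.38776 mm → contributes +5 812 626 mm⁴
  web: d = -42.61224 mm → contributes +11 072 410 mm⁴
Total I = 16 885 036 mm⁴.

I_x ≈ 1.6885 × 10⁷ mm⁴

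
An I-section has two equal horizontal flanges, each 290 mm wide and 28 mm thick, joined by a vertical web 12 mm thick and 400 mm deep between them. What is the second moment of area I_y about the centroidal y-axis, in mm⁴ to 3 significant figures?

I_y ≈ 1.14 × 10⁸ mm⁴

Break the section into simple shapes (no overlaps), measuring from the bottom-left corner of the bounding box.
Bottom flange: 290 × 28, A = 8 120 mm², x = 145 mm, Ī = 56 907 667 mm⁴.
Web: 12 × 400, A = 4 800 mm², x = 145 mm, Ī = 57 600 mm⁴.
Top flange: 290 × 28, A = 8 120 mm², x = 145 mm, Ī = 56 907 667 mm⁴.
By symmetry the centroid is at mid-width, x̄ = 145 mm.
All pieces are centred on the centroidal y-axis, so I = ΣĪ = 113 872 933 mm⁴.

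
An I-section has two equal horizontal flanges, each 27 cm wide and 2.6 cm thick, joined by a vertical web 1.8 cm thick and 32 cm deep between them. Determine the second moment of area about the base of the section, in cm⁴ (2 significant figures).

Break the section into simple shapes (no overlaps), measuring from the bottom-left corner of the bounding box.
Bottom flange: 27 × 2.6, A = 70.2 cm², y = 1.3 cm, Ī = 39.55 cm⁴.
Web: 1.8 × 32, A = 57.6 cm², y = 18.6 cm, Ī = 4 915 cm⁴.
Top flange: 27 × 2.6, A = 70.2 cm², y = 35.9 cm, Ī = 39.55 cm⁴.
Transfer each piece to the base of the section using Ī + A·d² with d = y − 0:
  bottom flange: d = 1.3 cm → contributes +158.2 cm⁴
  web: d = 18.6 cm → contributes +24 842 cm⁴
  top flange: d = 35.9 cm → contributes +90 514 cm⁴
Total I = 115 515 cm⁴.

I_base ≈ 1.2 × 10⁵ cm⁴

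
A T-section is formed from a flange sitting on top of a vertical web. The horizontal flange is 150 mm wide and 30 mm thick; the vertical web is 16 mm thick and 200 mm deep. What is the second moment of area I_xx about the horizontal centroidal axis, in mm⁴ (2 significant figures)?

I_xx ≈ 3.6 × 10⁷ mm⁴

Break the section into simple shapes (no overlaps), measuring from the bottom-left corner of the bounding box.
Flange: 150 × 30, A = 4 500 mm², y = 215 mm, Ī = 337 500 mm⁴.
Web: 16 × 200, A = 3 200 mm², y = 100 mm, Ī = 10 666 667 mm⁴.
Centroid: ȳ = ΣA·y / ΣA = 167.2 mm.
Transfer each piece to the horizontal centroidal axis using Ī + A·d² with d = y − 167.2:
  flange: d = 47.79 mm → contributes +10 615 928 mm⁴
  web: d = -67.21 mm → contributes +25 120 706 mm⁴
Total I = 35 736 634 mm⁴.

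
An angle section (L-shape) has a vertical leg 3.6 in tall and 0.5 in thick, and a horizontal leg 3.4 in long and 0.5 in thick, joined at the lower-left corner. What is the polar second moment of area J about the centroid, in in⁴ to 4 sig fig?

J ≈ 7.278 in⁴

Treat the section as a set of non-overlapping primitives; coordinates are from the bounding-box lower-left.
Vertical leg: 0.5 × 3.6, A = 1.8 in², y = 1.8 in, Ī = 1.944 in⁴.
Horizontal leg (remainder): 2.9 × 0.5, A = 1.45 in², y = 0.25 in, Ī = 0.0302083 in⁴.
Centroid: ȳ = ΣA·y / ΣA = 1.10846 in.
Transfer each piece to the centroidal x-axis using Ī + A·d² with d = y − 1.10846:
  vertical leg: d = 0.691538 in → contributes +2.80481 in⁴
  horizontal leg (remainder): d = -0.858462 in → contributes +1.09879 in⁴
Total I = 3.9036 in⁴.
For the y-axis: x̄ = 1.00846 in.
Repeating about the centroidal y-axis gives I_y = 3.3746 in⁴.
Polar second moment: J = I_x + I_y = 7.2782 in⁴.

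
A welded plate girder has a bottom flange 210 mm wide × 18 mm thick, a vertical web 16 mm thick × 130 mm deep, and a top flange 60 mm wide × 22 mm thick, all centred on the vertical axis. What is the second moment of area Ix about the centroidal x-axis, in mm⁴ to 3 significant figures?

Treat the section as a set of non-overlapping primitives; coordinates are from the bounding-box lower-left.
Bottom plate: 210 × 18, A = 3 780 mm², y = 9 mm, Ī = 102 060 mm⁴.
Web plate: 16 × 130, A = 2 080 mm², y = 83 mm, Ī = 2 929 333 mm⁴.
Top plate: 60 × 22, A = 1 320 mm², y = 159 mm, Ī = 53 240 mm⁴.
Centroid: ȳ = ΣA·y / ΣA = 58.014 mm.
Transfer each piece to the centroidal x-axis using Ī + A·d² with d = y − 58.014:
  bottom plate: d = -49.014 mm → contributes +9 183 000 mm⁴
  web plate: d = 24.986 mm → contributes +4 227 885 mm⁴
  top plate: d = 100.99 mm → contributes +13 514 847 mm⁴
Total I = 26 925 732 mm⁴.

Ix ≈ 2.69 × 10⁷ mm⁴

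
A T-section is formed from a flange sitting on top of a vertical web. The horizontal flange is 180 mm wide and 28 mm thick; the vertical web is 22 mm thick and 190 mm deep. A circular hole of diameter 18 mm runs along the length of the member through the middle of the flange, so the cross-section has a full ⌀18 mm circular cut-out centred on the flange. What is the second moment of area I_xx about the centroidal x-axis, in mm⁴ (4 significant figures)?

I_xx ≈ 3.941 × 10⁷ mm⁴

Decompose the section into non-overlapping parts with the origin at the bottom-left of its bounding rectangle.
Flange: 180 × 28, A = 5 040 mm², y = 204 mm, Ī = 329 280 mm⁴.
Web: 22 × 190, A = 4 180 mm², y = 95 mm, Ī = 12 574 833 mm⁴.
Hole (subtracted): ⌀18, A = 254.469 mm², y = 204 mm, Ī = 5 153 mm⁴.
Centroid: ȳ = ΣA·y / ΣA = 153.181 mm.
Transfer each piece to the centroidal x-axis using Ī + A·d² with d = y − 153.181:
  flange: d = 50.8191 mm → contributes +13 345 476 mm⁴
  web: d = -58.1809 mm → contributes +26 724 217 mm⁴
  hole: d = 50.8191 mm → contributes −662 339 mm⁴
Total I = 39 407 353 mm⁴.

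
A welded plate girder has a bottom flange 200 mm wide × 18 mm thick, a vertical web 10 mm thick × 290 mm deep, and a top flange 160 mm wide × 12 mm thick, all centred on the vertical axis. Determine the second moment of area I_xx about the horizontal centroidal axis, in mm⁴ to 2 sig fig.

Split into non-overlapping primitives; take the origin at the lower-left of the bounding box.
Bottom plate: 200 × 18, A = 3 600 mm², y = 9 mm, Ī = 97 200 mm⁴.
Web plate: 10 × 290, A = 2 900 mm², y = 163 mm, Ī = 20 324 167 mm⁴.
Top plate: 160 × 12, A = 1 920 mm², y = 314 mm, Ī = 23 040 mm⁴.
Centroid: ȳ = ΣA·y / ΣA = 131.6 mm.
Transfer each piece to the horizontal centroidal axis using Ī + A·d² with d = y − 131.6:
  bottom plate: d = -122.6 mm → contributes +54 198 292 mm⁴
  web plate: d = 31.41 mm → contributes +23 185 441 mm⁴
  top plate: d = 182.4 mm → contributes +63 908 632 mm⁴
Total I = 141 292 365 mm⁴.

I_xx ≈ 1.4 × 10⁸ mm⁴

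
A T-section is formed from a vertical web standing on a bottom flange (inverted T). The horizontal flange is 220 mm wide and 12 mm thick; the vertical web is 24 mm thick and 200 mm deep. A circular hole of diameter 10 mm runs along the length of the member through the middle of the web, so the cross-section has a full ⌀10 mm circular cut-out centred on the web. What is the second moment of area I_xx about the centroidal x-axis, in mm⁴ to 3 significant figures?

Treat the section as a set of non-overlapping primitives; coordinates are from the bounding-box lower-left.
Flange: 220 × 12, A = 2 640 mm², y = 6 mm, Ī = 31 680 mm⁴.
Web: 24 × 200, A = 4 800 mm², y = 112 mm, Ī = 16 000 000 mm⁴.
Hole (subtracted): ⌀10, A = 78.54 mm², y = 112 mm, Ī = 490.87 mm⁴.
Centroid: ȳ = ΣA·y / ΣA = 73.986 mm.
Transfer each piece to the centroidal x-axis using Ī + A·d² with d = y − 73.986:
  flange: d = -67.986 mm → contributes +12 233 943 mm⁴
  web: d = 38.014 mm → contributes +22 936 380 mm⁴
  hole: d = 38.014 mm → contributes −113 987 mm⁴
Total I = 35 056 336 mm⁴.

I_xx ≈ 3.51 × 10⁷ mm⁴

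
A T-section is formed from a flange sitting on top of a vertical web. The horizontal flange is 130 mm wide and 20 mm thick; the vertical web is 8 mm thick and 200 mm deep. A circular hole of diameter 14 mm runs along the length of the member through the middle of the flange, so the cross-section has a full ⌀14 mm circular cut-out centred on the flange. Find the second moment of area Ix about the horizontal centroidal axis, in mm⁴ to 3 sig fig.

Ix ≈ 1.71 × 10⁷ mm⁴

Break the section into simple shapes (no overlaps), measuring from the bottom-left corner of the bounding box.
Flange: 130 × 20, A = 2 600 mm², y = 210 mm, Ī = 86 667 mm⁴.
Web: 8 × 200, A = 1 600 mm², y = 100 mm, Ī = 5 333 333 mm⁴.
Hole (subtracted): ⌀14, A = 153.94 mm², y = 210 mm, Ī = 1885.7 mm⁴.
Centroid: ȳ = ΣA·y / ΣA = 166.5 mm.
Transfer each piece to the horizontal centroidal axis using Ī + A·d² with d = y − 166.5:
  flange: d = 43.499 mm → contributes +5 006 310 mm⁴
  web: d = -66.501 mm → contributes +12 409 128 mm⁴
  hole: d = 43.499 mm → contributes −293 163 mm⁴
Total I = 17 122 275 mm⁴.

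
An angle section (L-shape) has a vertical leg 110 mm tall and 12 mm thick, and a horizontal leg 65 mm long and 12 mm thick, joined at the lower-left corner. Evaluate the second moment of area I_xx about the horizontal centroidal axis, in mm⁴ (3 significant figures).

I_xx ≈ 2.37 × 10⁶ mm⁴

Decompose the section into non-overlapping parts with the origin at the bottom-left of its bounding rectangle.
Vertical leg: 12 × 110, A = 1 320 mm², y = 55 mm, Ī = 1 331 000 mm⁴.
Horizontal leg (remainder): 53 × 12, A = 636 mm², y = 6 mm, Ī = 7 632 mm⁴.
Centroid: ȳ = ΣA·y / ΣA = 39.067 mm.
Transfer each piece to the horizontal centroidal axis using Ī + A·d² with d = y − 39.067:
  vertical leg: d = 15.933 mm → contributes +1 666 075 mm⁴
  horizontal leg (remainder): d = -33.067 mm → contributes +703 072 mm⁴
Total I = 2 369 147 mm⁴.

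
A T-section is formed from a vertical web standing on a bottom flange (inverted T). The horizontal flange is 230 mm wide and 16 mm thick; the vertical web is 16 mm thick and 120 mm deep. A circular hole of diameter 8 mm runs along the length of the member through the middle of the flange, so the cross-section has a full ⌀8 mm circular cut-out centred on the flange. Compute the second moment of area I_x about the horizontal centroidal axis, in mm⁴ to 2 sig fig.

Decompose the section into non-overlapping parts with the origin at the bottom-left of its bounding rectangle.
Flange: 230 × 16, A = 3 680 mm², y = 8 mm, Ī = 78 507 mm⁴.
Web: 16 × 120, A = 1 920 mm², y = 76 mm, Ī = 2 304 000 mm⁴.
Hole (subtracted): ⌀8, A = 50.27 mm², y = 8 mm, Ī = 201.1 mm⁴.
Centroid: ȳ = ΣA·y / ΣA = 31.53 mm.
Transfer each piece to the horizontal centroidal axis using Ī + A·d² with d = y − 31.53:
  flange: d = -23.53 mm → contributes +2 115 191 mm⁴
  web: d = 44.47 mm → contributes +6 101 732 mm⁴
  hole: d = -23.53 mm → contributes −28 020 mm⁴
Total I = 8 188 903 mm⁴.

I_x ≈ 8.2 × 10⁶ mm⁴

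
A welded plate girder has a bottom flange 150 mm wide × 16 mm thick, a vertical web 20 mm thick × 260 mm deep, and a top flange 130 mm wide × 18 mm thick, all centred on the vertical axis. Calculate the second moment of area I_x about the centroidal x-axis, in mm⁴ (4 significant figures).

Decompose the section into non-overlapping parts with the origin at the bottom-left of its bounding rectangle.
Bottom plate: 150 × 16, A = 2 400 mm², y = 8 mm, Ī = 51 200 mm⁴.
Web plate: 20 × 260, A = 5 200 mm², y = 146 mm, Ī = 29 293 333 mm⁴.
Top plate: 130 × 18, A = 2 340 mm², y = 285 mm, Ī = 63 180 mm⁴.
Centroid: ȳ = ΣA·y / ΣA = 145.402 mm.
Transfer each piece to the centroidal x-axis using Ī + A·d² with d = y − 145.402:
  bottom plate: d = -137.402 mm → contributes +45 361 816 mm⁴
  web plate: d = 0.597586 mm → contributes +29 295 190 mm⁴
  top plate: d = 139.598 mm → contributes +45 663 897 mm⁴
Total I = 120 320 904 mm⁴.

I_x ≈ 1.203 × 10⁸ mm⁴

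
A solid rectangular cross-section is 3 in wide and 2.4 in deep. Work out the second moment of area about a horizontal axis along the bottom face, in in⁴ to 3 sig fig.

The section: 3 × 2.4, A = 7.2 in², y = 1.2 in, Ī = 3.456 in⁴.
Transfer it to the base of the section using Ī + A·d² with d = y − 0:
  the section: d = 1.2 in → contributes +13.824 in⁴
Total I = 13.824 in⁴.

I_base ≈ 13.8 in⁴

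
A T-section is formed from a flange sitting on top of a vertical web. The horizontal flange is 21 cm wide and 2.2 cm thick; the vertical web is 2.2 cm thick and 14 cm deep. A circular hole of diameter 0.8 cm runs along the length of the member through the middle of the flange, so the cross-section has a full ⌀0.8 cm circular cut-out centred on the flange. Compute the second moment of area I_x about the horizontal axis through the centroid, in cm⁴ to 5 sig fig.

Decompose the section into non-overlapping parts with the origin at the bottom-left of its bounding rectangle.
Flange: 21 × 2.2, A = 46.2 cm², y = 15.1 cm, Ī = 18.634 cm⁴.
Web: 2.2 × 14, A = 30.8 cm², y = 7 cm, Ī = 503.0667 cm⁴.
Hole (subtracted): ⌀0.8, A = 0.5026548 cm², y = 15.1 cm, Ī = 0.02010619 cm⁴.
Centroid: ȳ = ΣA·y / ΣA = 11.83871 cm.
Transfer each piece to the horizontal axis through the centroid using Ī + A·d² with d = y − 11.83871:
  flange: d = 3.26129 cm → contributes +510.0177 cm⁴
  web: d = -4.83871 cm → contributes +1224.191 cm⁴
  hole: d = 3.26129 cm → contributes −5.366348 cm⁴
Total I = 1728.842 cm⁴.

I_x ≈ 1728.8 cm⁴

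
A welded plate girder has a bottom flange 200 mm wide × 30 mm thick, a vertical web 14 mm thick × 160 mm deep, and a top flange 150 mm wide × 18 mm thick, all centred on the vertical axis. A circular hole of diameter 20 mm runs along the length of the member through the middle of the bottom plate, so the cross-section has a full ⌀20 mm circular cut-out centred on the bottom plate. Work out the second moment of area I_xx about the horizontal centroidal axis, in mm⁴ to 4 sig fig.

Treat the section as a set of non-overlapping primitives; coordinates are from the bounding-box lower-left.
Bottom plate: 200 × 30, A = 6 000 mm², y = 15 mm, Ī = 450 000 mm⁴.
Web plate: 14 × 160, A = 2 240 mm², y = 110 mm, Ī = 4 778 667 mm⁴.
Top plate: 150 × 18, A = 2 700 mm², y = 199 mm, Ī = 72 900 mm⁴.
Hole (subtracted): ⌀20, A = 314.159 mm², y = 15 mm, Ī = 7853.98 mm⁴.
Centroid: ȳ = ΣA·y / ΣA = 81.7806 mm.
Transfer each piece to the horizontal centroidal axis using Ī + A·d² with d = y − 81.7806:
  bottom plate: d = -66.7806 mm → contributes +27 207 890 mm⁴
  web plate: d = 28.2194 mm → contributes +6 562 456 mm⁴
  top plate: d = 117.219 mm → contributes +37 171 948 mm⁴
  hole: d = -66.7806 mm → contributes −1 408 894 mm⁴
Total I = 69 533 400 mm⁴.

I_xx ≈ 6.953 × 10⁷ mm⁴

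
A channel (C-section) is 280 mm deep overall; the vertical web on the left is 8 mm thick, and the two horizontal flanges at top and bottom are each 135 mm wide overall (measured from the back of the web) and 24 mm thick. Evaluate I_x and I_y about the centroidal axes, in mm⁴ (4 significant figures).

Split into non-overlapping primitives; take the origin at the lower-left of the bounding box.
Web: 8 × 280, A = 2 240 mm², y = 140 mm, Ī = 14 634 667 mm⁴.
Top flange (beyond web): 127 × 24, A = 3 048 mm², y = 268 mm, Ī = 146 304 mm⁴.
Bottom flange (beyond web): 127 × 24, A = 3 048 mm², y = 12 mm, Ī = 146 304 mm⁴.
By symmetry the centroid is at mid-height, ȳ = 140 mm.
Transfer each piece to the centroidal x-axis using Ī + A·d² with d = y − 140:
  web: d = 0 mm → contributes +14 634 667 mm⁴
  top flange (beyond web): d = 128 mm → contributes +50 084 736 mm⁴
  bottom flange (beyond web): d = -128 mm → contributes +50 084 736 mm⁴
Total I = 114 804 139 mm⁴.
For the y-axis: x̄ = 53.3618 mm.
Repeating about the centroidal y-axis gives I_y = 15 668 983 mm⁴.

I_x ≈ 1.148 × 10⁸ mm⁴, I_y ≈ 1.567 × 10⁷ mm⁴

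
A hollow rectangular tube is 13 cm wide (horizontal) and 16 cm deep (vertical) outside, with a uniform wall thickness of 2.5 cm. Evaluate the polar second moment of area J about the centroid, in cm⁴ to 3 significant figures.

J ≈ 6010 cm⁴

Break the section into simple shapes (no overlaps), measuring from the bottom-left corner of the bounding box.
Outer rectangle: 13 × 16, A = 208 cm², y = 8 cm, Ī = 4437.3 cm⁴.
Inner void (subtracted): 8 × 11, A = 88 cm², y = 8 cm, Ī = 887.33 cm⁴.
By symmetry the centroid is at mid-height, ȳ = 8 cm.
All pieces are centred on the centroidal x-axis, so I = ΣĪ (holes subtracted) = 3 550 cm⁴.
Repeating about the centroidal y-axis gives I_y = 2 460 cm⁴.
Polar second moment: J = I_x + I_y = 6 010 cm⁴.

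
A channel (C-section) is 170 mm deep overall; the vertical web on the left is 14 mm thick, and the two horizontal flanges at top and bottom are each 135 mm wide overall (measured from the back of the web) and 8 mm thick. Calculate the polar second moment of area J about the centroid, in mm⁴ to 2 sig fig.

Treat the section as a set of non-overlapping primitives; coordinates are from the bounding-box lower-left.
Web: 14 × 170, A = 2 380 mm², y = 85 mm, Ī = 5 731 833 mm⁴.
Top flange (beyond web): 121 × 8, A = 968 mm², y = 166 mm, Ī = 5 163 mm⁴.
Bottom flange (beyond web): 121 × 8, A = 968 mm², y = 4 mm, Ī = 5 163 mm⁴.
By symmetry the centroid is at mid-height, ȳ = 85 mm.
Transfer each piece to the centroidal x-axis using Ī + A·d² with d = y − 85:
  web: d = 0 mm → contributes +5 731 833 mm⁴
  top flange (beyond web): d = 81 mm → contributes +6 356 211 mm⁴
  bottom flange (beyond web): d = -81 mm → contributes +6 356 211 mm⁴
Total I = 18 444 255 mm⁴.
For the y-axis: x̄ = 37.28 mm.
Repeating about the centroidal y-axis gives I_y = 7 265 121 mm⁴.
Polar second moment: J = I_x + I_y = 25 709 376 mm⁴.

J ≈ 2.6 × 10⁷ mm⁴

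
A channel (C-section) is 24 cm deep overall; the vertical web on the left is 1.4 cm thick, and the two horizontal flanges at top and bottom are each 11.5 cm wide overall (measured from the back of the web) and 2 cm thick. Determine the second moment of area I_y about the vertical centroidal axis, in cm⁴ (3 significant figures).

I_y ≈ 955 cm⁴

Break the section into simple shapes (no overlaps), measuring from the bottom-left corner of the bounding box.
Web: 1.4 × 24, A = 33.6 cm², x = 0.7 cm, Ī = 5.488 cm⁴.
Top flange (beyond web): 10.1 × 2, A = 20.2 cm², x = 6.45 cm, Ī = 171.72 cm⁴.
Bottom flange (beyond web): 10.1 × 2, A = 20.2 cm², x = 6.45 cm, Ī = 171.72 cm⁴.
Centroid: x̄ = ΣA·x / ΣA = 3.8392 cm.
Transfer each piece to the vertical centroidal axis using Ī + A·d² with d = x − 3.8392:
  web: d = -3.1392 cm → contributes +336.6 cm⁴
  top flange (beyond web): d = 2.6108 cm → contributes +309.41 cm⁴
  bottom flange (beyond web): d = 2.6108 cm → contributes +309.41 cm⁴
Total I = 955.41 cm⁴.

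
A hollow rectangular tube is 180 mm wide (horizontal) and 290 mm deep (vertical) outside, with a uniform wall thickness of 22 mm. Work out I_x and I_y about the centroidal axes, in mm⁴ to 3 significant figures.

Treat the section as a set of non-overlapping primitives; coordinates are from the bounding-box lower-left.
Outer rectangle: 180 × 290, A = 52 200 mm², y = 145 mm, Ī = 365 835 000 mm⁴.
Inner void (subtracted): 136 × 246, A = 33 456 mm², y = 145 mm, Ī = 168 718 608 mm⁴.
By symmetry the centroid is at mid-height, ȳ = 145 mm.
All pieces are centred on the centroidal x-axis, so I = ΣĪ (holes subtracted) = 197 116 392 mm⁴.
Repeating about the centroidal y-axis gives I_y = 89 373 152 mm⁴.

I_x ≈ 1.97 × 10⁸ mm⁴, I_y ≈ 8.94 × 10⁷ mm⁴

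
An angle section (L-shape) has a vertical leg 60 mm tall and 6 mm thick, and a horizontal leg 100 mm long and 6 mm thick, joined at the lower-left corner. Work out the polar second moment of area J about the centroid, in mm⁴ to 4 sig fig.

J ≈ 1.236 × 10⁶ mm⁴

Treat the section as a set of non-overlapping primitives; coordinates are from the bounding-box lower-left.
Vertical leg: 6 × 60, A = 360 mm², y = 30 mm, Ī = 108 000 mm⁴.
Horizontal leg (remainder): 94 × 6, A = 564 mm², y = 3 mm, Ī = 1 692 mm⁴.
Centroid: ȳ = ΣA·y / ΣA = 13.5195 mm.
Transfer each piece to the centroidal x-axis using Ī + A·d² with d = y − 13.5195:
  vertical leg: d = 16.4805 mm → contributes +205 779 mm⁴
  horizontal leg (remainder): d = -10.5195 mm → contributes +64103.9 mm⁴
Total I = 269 883 mm⁴.
For the y-axis: x̄ = 33.5195 mm.
Repeating about the centroidal y-axis gives I_y = 965 723 mm⁴.
Polar second moment: J = I_x + I_y = 1 235 605 mm⁴.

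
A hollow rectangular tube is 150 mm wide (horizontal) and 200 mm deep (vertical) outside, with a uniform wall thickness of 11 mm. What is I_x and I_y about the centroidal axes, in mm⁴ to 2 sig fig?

Treat the section as a set of non-overlapping primitives; coordinates are from the bounding-box lower-left.
Outer rectangle: 150 × 200, A = 30 000 mm², y = 100 mm, Ī = 100 000 000 mm⁴.
Inner void (subtracted): 128 × 178, A = 22 784 mm², y = 100 mm, Ī = 60 157 355 mm⁴.
By symmetry the centroid is at mid-height, ȳ = 100 mm.
All pieces are centred on the centroidal x-axis, so I = ΣĪ (holes subtracted) = 39 842 645 mm⁴.
Repeating about the centroidal y-axis gives I_y = 25 142 245 mm⁴.

I_x ≈ 4.0 × 10⁷ mm⁴, I_y ≈ 2.5 × 10⁷ mm⁴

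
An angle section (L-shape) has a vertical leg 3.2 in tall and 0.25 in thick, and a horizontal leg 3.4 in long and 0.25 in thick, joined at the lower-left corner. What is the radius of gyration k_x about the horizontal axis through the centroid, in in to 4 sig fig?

k_x ≈ 0.9882 in

Break the section into simple shapes (no overlaps), measuring from the bottom-left corner of the bounding box.
Vertical leg: 0.25 × 3.2, A = 0.8 in², y = 1.6 in, Ī = 0.682667 in⁴.
Horizontal leg (remainder): 3.15 × 0.25, A = 0.7875 in², y = 0.125 in, Ī = 0.00410156 in⁴.
Centroid: ȳ = ΣA·y / ΣA = 0.868307 in.
Transfer each piece to the horizontal axis through the centroid using Ī + A·d² with d = y − 0.868307:
  vertical leg: d = 0.731693 in → contributes +1.11097 in⁴
  horizontal leg (remainder): d = -0.743307 in → contributes +0.4392 in⁴
Total I = 1.55017 in⁴.
Radius of gyration: k = √(I/A) = √(1.55017 / 1.5875) = 0.988171 in.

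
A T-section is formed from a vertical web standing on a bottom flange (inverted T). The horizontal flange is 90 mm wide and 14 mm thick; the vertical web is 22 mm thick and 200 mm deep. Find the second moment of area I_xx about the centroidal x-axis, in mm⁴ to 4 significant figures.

Decompose the section into non-overlapping parts with the origin at the bottom-left of its bounding rectangle.
Flange: 90 × 14, A = 1 260 mm², y = 7 mm, Ī = 20 580 mm⁴.
Web: 22 × 200, A = 4 400 mm², y = 114 mm, Ī = 14 666 667 mm⁴.
Centroid: ȳ = ΣA·y / ΣA = 90.1802 mm.
Transfer each piece to the centroidal x-axis using Ī + A·d² with d = y − 90.1802:
  flange: d = -83.1802 mm → contributes +8 738 454 mm⁴
  web: d = 23.8198 mm → contributes +17 163 149 mm⁴
Total I = 25 901 603 mm⁴.

I_xx ≈ 2.590 × 10⁷ mm⁴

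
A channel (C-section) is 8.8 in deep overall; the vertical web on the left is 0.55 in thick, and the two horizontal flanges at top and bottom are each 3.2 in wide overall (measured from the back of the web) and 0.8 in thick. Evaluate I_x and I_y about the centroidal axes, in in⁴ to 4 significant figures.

Treat the section as a set of non-overlapping primitives; coordinates are from the bounding-box lower-left.
Web: 0.55 × 8.8, A = 4.84 in², y = 4.4 in, Ī = 31.2341 in⁴.
Top flange (beyond web): 2.65 × 0.8, A = 2.12 in², y = 8.4 in, Ī = 0.113067 in⁴.
Bottom flange (beyond web): 2.65 × 0.8, A = 2.12 in², y = 0.4 in, Ī = 0.113067 in⁴.
By symmetry the centroid is at mid-height, ȳ = 4.4 in.
Transfer each piece to the centroidal x-axis using Ī + A·d² with d = y − 4.4:
  web: d = 0 in → contributes +31.2341 in⁴
  top flange (beyond web): d = 4 in → contributes +34.0331 in⁴
  bottom flange (beyond web): d = -4 in → contributes +34.0331 in⁴
Total I = 99.3003 in⁴.
For the y-axis: x̄ = 1.02214 in.
Repeating about the centroidal y-axis gives I_y = 8.38912 in⁴.

I_x ≈ 99.30 in⁴, I_y ≈ 8.389 in⁴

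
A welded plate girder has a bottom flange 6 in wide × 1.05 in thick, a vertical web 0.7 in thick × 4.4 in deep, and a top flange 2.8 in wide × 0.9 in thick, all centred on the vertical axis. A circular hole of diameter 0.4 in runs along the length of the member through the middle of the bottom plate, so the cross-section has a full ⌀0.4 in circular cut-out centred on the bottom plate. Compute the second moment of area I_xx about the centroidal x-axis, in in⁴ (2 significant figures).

Treat the section as a set of non-overlapping primitives; coordinates are from the bounding-box lower-left.
Bottom plate: 6 × 1.05, A = 6.3 in², y = 0.525 in, Ī = 0.5788 in⁴.
Web plate: 0.7 × 4.4, A = 3.08 in², y = 3.25 in, Ī = 4.969 in⁴.
Top plate: 2.8 × 0.9, A = 2.52 in², y = 5.9 in, Ī = 0.1701 in⁴.
Hole (subtracted): ⌀0.4, A = 0.1257 in², y = 0.525 in, Ī = 0.001257 in⁴.
Centroid: ȳ = ΣA·y / ΣA = 2.388 in.
Transfer each piece to the centroidal x-axis using Ī + A·d² with d = y − 2.388:
  bottom plate: d = -1.863 in → contributes +22.45 in⁴
  web plate: d = 0.8618 in → contributes +7.257 in⁴
  top plate: d = 3.512 in → contributes +31.25 in⁴
  hole: d = -1.863 in → contributes −0.4375 in⁴
Total I = 60.52 in⁴.

I_xx ≈ 61 in⁴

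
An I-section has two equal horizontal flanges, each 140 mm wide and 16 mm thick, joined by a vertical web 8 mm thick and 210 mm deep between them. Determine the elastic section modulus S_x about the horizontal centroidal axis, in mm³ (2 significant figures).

S_x ≈ 5.2 × 10⁵ mm³

Treat the section as a set of non-overlapping primitives; coordinates are from the bounding-box lower-left.
Bottom flange: 140 × 16, A = 2 240 mm², y = 8 mm, Ī = 47 787 mm⁴.
Web: 8 × 210, A = 1 680 mm², y = 121 mm, Ī = 6 174 000 mm⁴.
Top flange: 140 × 16, A = 2 240 mm², y = 234 mm, Ī = 47 787 mm⁴.
By symmetry the centroid is at mid-height, ȳ = 121 mm.
Transfer each piece to the horizontal centroidal axis using Ī + A·d² with d = y − 121:
  bottom flange: d = -113 mm → contributes +28 650 347 mm⁴
  web: d = 0 mm → contributes +6 174 000 mm⁴
  top flange: d = 113 mm → contributes +28 650 347 mm⁴
Total I = 63 474 693 mm⁴.
Extreme fibre distance c = 121 mm; S = I/c = 524 584 mm³.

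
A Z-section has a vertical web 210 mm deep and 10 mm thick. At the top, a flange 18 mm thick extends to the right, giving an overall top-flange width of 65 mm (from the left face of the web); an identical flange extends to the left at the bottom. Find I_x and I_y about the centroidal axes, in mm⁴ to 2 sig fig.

I_x ≈ 2.6 × 10⁷ mm⁴, I_y ≈ 2.6 × 10⁶ mm⁴

Break the section into simple shapes (no overlaps), measuring from the bottom-left corner of the bounding box.
Web: 10 × 210, A = 2 100 mm², y = 105 mm, Ī = 7 717 500 mm⁴.
Top flange (beyond web): 55 × 18, A = 990 mm², y = 201 mm, Ī = 26 730 mm⁴.
Bottom flange (beyond web): 55 × 18, A = 990 mm², y = 9 mm, Ī = 26 730 mm⁴.
Centroid: ȳ = ΣA·y / ΣA = 105 mm.
Transfer each piece to the centroidal x-axis using Ī + A·d² with d = y − 105:
  web: d = 0 mm → contributes +7 717 500 mm⁴
  top flange (beyond web): d = 96 mm → contributes +9 150 570 mm⁴
  bottom flange (beyond web): d = -96 mm → contributes +9 150 570 mm⁴
Total I = 26 018 640 mm⁴.
For the y-axis: x̄ = 60 mm.
Repeating about the centroidal y-axis gives I_y = 2 608 000 mm⁴.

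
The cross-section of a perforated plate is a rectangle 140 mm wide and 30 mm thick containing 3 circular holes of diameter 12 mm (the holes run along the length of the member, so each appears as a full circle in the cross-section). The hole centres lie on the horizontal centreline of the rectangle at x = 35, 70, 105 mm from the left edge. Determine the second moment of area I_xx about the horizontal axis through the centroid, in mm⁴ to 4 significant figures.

I_xx ≈ 3.119 × 10⁵ mm⁴

Split into non-overlapping primitives; take the origin at the lower-left of the bounding box.
Plate: 140 × 30, A = 4 200 mm², y = 15 mm, Ī = 315 000 mm⁴.
Hole 1 (subtracted): ⌀12, A = 113.097 mm², y = 15 mm, Ī = 1017.88 mm⁴.
Hole 2 (subtracted): ⌀12, A = 113.097 mm², y = 15 mm, Ī = 1017.88 mm⁴.
Hole 3 (subtracted): ⌀12, A = 113.097 mm², y = 15 mm, Ī = 1017.88 mm⁴.
By symmetry the centroid is at mid-height, ȳ = 15 mm.
All pieces are centred on the horizontal axis through the centroid, so I = ΣĪ (holes subtracted) = 311 946 mm⁴.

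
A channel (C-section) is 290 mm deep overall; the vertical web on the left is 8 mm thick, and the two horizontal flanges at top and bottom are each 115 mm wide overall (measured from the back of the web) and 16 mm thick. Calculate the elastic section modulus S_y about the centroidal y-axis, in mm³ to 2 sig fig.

Split into non-overlapping primitives; take the origin at the lower-left of the bounding box.
Web: 8 × 290, A = 2 320 mm², x = 4 mm, Ī = 12 373 mm⁴.
Top flange (beyond web): 107 × 16, A = 1 712 mm², x = 61.5 mm, Ī = 1 633 391 mm⁴.
Bottom flange (beyond web): 107 × 16, A = 1 712 mm², x = 61.5 mm, Ī = 1 633 391 mm⁴.
Centroid: x̄ = ΣA·x / ΣA = 38.28 mm.
Transfer each piece to the centroidal y-axis using Ī + A·d² with d = x − 38.28:
  web: d = -34.28 mm → contributes +2 737 975 mm⁴
  top flange (beyond web): d = 23.22 mm → contributes +2 556 784 mm⁴
  bottom flange (beyond web): d = 23.22 mm → contributes +2 556 784 mm⁴
Total I = 7 851 542 mm⁴.
Extreme fibre distance c = 76.72 mm; S = I/c = 102 335 mm³.

S_y ≈ 1.0 × 10⁵ mm³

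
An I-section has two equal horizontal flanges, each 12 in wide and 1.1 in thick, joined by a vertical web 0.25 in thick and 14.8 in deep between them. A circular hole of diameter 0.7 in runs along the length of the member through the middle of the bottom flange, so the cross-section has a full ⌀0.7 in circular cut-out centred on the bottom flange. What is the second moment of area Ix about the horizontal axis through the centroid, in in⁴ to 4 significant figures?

Split into non-overlapping primitives; take the origin at the lower-left of the bounding box.
Bottom flange: 12 × 1.1, A = 13.2 in², y = 0.55 in, Ī = 1.331 in⁴.
Web: 0.25 × 14.8, A = 3.7 in², y = 8.5 in, Ī = 67.5373 in⁴.
Top flange: 12 × 1.1, A = 13.2 in², y = 16.45 in, Ī = 1.331 in⁴.
Hole (subtracted): ⌀0.7, A = 0.384845 in², y = 0.55 in, Ī = 0.0117859 in⁴.
Centroid: ȳ = ΣA·y / ΣA = 8.60296 in.
Transfer each piece to the horizontal axis through the centroid using Ī + A·d² with d = y − 8.60296:
  bottom flange: d = -8.05296 in → contributes +857.354 in⁴
  web: d = -0.102962 in → contributes +67.5766 in⁴
  top flange: d = 7.84704 in → contributes +814.134 in⁴
  hole: d = -8.05296 in → contributes −24.9691 in⁴
Total I = 1714.1 in⁴.

Ix ≈ 1714 in⁴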